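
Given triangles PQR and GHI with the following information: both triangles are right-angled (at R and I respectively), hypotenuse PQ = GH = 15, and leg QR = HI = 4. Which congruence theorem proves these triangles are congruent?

The given information provides:
both triangles are right-angled (at R and I respectively), hypotenuse PQ = GH = 15, and leg QR = HI = 4
This matches the HL congruence theorem.
The hypotenuse and one leg of two right triangles are equal (Hypotenuse-Leg).

HL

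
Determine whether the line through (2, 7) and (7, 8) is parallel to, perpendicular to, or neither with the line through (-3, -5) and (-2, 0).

Slope of line 1: m1 = (8 - 7)/(7 - 2) = 1/5 = 1/5
Slope of line 2: m2 = (0 - -5)/(-2 - -3) = 5/1 = 5
m1 != m2 (1/5 != 5), so not parallel.
m1 * m2 = (1/5) * (5) = 1 != -1, so not perpendicular.
The lines are neither parallel nor perpendicular.

Neither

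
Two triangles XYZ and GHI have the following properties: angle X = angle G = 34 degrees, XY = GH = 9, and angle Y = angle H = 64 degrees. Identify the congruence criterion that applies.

The given information matches ASA: Two pairs of corresponding angles and the included side are equal (Angle-Side-Angle).

ASA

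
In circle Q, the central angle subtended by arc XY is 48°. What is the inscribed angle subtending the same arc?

An inscribed angle intercepts an arc from a point on the circle, while the central angle intercepts the same arc from the center.
The inscribed angle is always half the central angle: 48° / 2 = 24°.

24°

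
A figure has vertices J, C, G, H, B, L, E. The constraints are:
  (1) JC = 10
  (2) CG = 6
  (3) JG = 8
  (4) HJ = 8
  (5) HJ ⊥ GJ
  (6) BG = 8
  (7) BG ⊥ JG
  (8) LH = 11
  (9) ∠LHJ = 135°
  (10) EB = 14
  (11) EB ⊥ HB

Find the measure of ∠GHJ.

Step 1: By the law of cosines on triangle HJG: HG² = 8² + 8² − 2·8·8·cos(90°) = 128, so HG = 8·√2.
Step 2: By the inverse law of cosines on triangle GHJ: cos(∠GHJ) = ((8·√2)² + 8² − 8²) / (2·8·√2·8) = 128/181.02 = 0.7071, so ∠GHJ = 45°.

Therefore, the measure of angle ∠GHJ = 45°.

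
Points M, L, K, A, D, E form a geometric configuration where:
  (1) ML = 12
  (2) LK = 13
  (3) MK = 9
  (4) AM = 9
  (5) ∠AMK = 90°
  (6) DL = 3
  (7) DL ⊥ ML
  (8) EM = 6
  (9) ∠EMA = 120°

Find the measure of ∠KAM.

Step 1: By the law of cosines on triangle AMK: AK² = 9² + 9² − 2·9·9·cos(90°) = 162, so AK = 9·√2.
Step 2: By the inverse law of cosines on triangle KAM: cos(∠KAM) = ((9·√2)² + 9² − 9²) / (2·9·√2·9) = 162/229.1 = 0.7071, so ∠KAM = 45°.

Therefore, the measure of angle ∠KAM = 45°.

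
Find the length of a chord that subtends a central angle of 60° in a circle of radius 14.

Chord = 2(14) sin(30°) = 14

14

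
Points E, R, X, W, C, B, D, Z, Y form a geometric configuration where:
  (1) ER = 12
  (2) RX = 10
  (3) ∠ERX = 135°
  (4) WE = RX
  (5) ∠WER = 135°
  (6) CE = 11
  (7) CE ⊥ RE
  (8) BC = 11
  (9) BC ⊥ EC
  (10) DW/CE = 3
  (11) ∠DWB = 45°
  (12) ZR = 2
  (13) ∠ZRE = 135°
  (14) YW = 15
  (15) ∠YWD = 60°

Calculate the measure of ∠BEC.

Step 1: By the law of cosines on triangle ECB: EB² = 11² + 11² − 2·11·11·cos(90°) = 242, so EB = 11·√2.
Step 2: By the inverse law of cosines on triangle BEC: cos(∠BEC) = ((11·√2)² + 11² − 11²) / (2·11·√2·11) = 242/342.24 = 0.7071, so ∠BEC = 45°.

Therefore, the measure of angle ∠BEC = 45°.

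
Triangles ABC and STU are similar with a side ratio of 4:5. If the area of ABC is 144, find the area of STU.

The ratio of areas of similar triangles = (side ratio)^2.
Side ratio = 4:5, so area ratio = 16:25.
Area of STU / Area of ABC = 25/16
Area of STU = 144 * 25/16 = 225

225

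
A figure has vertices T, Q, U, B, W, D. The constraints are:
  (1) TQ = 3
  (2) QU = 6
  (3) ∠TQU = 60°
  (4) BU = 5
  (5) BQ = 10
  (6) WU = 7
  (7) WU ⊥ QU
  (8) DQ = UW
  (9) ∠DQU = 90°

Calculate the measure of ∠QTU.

Step 1: By the law of cosines on triangle TQU: TU² = 3² + 6² − 2·3·6·cos(60°) = 27, so TU = 3·√3.
Step 2: By the inverse law of cosines on triangle QTU: cos(∠QTU) = (3² + (3·√3)² − 6²) / (2·3·3·√3) = 0/31.18 = 0, so ∠QTU = 90°.

Therefore, the measure of angle ∠QTU = 90°.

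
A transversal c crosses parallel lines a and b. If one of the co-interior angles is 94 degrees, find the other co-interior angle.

Co-interior (same-side interior) angles are between the parallel lines on the same side of the transversal.
Unlike corresponding or alternate interior angles, they are supplementary rather than equal.
So the angle = 180 - 94 = 86 degrees.

86 degrees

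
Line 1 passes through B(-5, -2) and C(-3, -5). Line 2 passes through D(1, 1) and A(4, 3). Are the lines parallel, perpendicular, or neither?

Slope of line 1: m1 = (-5 - -2)/(-3 - -5) = -3/2 = -3/2
Slope of line 2: m2 = (3 - 1)/(4 - 1) = 2/3 = 2/3
Two lines are perpendicular when the product of their slopes is -1 (negative reciprocals).
m1 * m2 = (-3/2) * (2/3) = -1, confirming perpendicularity.

Perpendicular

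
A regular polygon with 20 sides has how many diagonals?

Each of the 20 vertices connects to 17 non-adjacent vertices via diagonals.
Total connections = 20 × 17 = 340, but each diagonal is counted twice.
Number of diagonals = 340 / 2 = 170.

170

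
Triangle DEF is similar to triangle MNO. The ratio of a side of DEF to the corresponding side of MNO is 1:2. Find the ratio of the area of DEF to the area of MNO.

Area scales with the square of linear dimensions. If every length is multiplied by 1/2, then the area is multiplied by (1/2)^2 = 1/4.
The area ratio is 1:4.

1:4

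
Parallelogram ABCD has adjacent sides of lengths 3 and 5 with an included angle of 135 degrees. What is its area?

Area = a * b * sin(theta)
Area = 3 * 5 * sin(135 degrees)
Area = 15 * sqrt(2)/2
Area = 15*sqrt(2)/2

15*sqrt(2)/2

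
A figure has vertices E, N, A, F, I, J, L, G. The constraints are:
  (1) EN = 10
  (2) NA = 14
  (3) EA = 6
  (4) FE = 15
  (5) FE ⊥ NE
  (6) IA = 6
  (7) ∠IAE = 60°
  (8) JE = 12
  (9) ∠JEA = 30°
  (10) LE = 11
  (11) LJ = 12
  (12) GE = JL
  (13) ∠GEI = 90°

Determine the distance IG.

From the given relations: GE = JL = 12.
Step 1: By the law of cosines on triangle EAI: EI² = 6² + 6² − 2·6·6·cos(60°) = 36, so EI = 6.
Step 2: By the law of cosines on triangle IEG: IG² = 6² + 12² − 2·6·12·cos(90°) = 180, so IG = 6·√5.

Therefore, the length of IG = 6·√5.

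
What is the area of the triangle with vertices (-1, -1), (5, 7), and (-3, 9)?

Shoelace: Area = (1/2)|-1(7-9) + 5(9--1) + -3(-1-7)| = (1/2)(76) = 38

38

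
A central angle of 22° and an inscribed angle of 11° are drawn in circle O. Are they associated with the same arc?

By the inscribed angle theorem, if both angles subtend the same arc, the inscribed angle must be half the central angle.
Half of 22° = 11°, which equals the given inscribed angle of 11°.
Therefore, yes, they correspond to the same arc.

Yes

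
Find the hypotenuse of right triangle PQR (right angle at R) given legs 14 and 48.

In a right triangle, the square of the hypotenuse equals the sum of the squares of the two legs.
The legs are 14 and 48, so the hypotenuse = sqrt(196 + 2304) = sqrt(2500) = 50.

50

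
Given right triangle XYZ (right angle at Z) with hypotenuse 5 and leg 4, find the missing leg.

By the Pythagorean theorem: YZ^2 = XY^2 - XZ^2
YZ^2 = 5^2 - 4^2 = 25 - 16 = 9
YZ = sqrt(9) = 3

3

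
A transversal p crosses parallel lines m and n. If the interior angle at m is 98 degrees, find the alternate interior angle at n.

Alternate interior angles lie on opposite sides of the transversal, between the parallel lines.
By the alternate interior angle theorem, they are equal: 98 degrees.

98 degrees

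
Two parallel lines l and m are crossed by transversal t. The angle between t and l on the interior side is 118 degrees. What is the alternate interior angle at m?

Alternate interior angles lie on opposite sides of the transversal, between the parallel lines.
By the alternate interior angle theorem, they are equal: 118 degrees.

118 degrees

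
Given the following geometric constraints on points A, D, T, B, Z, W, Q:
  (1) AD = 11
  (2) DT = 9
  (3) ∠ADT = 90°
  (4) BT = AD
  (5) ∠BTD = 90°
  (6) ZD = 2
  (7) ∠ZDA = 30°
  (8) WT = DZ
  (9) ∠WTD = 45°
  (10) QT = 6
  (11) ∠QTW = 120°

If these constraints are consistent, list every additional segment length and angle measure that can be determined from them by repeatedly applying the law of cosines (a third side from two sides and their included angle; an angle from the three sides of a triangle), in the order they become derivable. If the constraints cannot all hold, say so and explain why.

The constraints are consistent. Derivable facts, in order:
After 1 step:
- AT ≈ 14.21
- AZ ≈ 9.32
- DB ≈ 14.21
- DW ≈ 7.72
- WQ = 2·√13
After 2 steps:
- ∠ATD = 50.71°
- ∠AZD = 143.84°
- ∠BDT = 50.71°
- ∠DAT = 39.29°
- ∠DAZ = 6.16°
- ∠DBT = 39.29°
- ∠DWT = 124.44°
- ∠QWT = 46.1°
- ∠TDW = 10.56°
- ∠TQW = 13.9°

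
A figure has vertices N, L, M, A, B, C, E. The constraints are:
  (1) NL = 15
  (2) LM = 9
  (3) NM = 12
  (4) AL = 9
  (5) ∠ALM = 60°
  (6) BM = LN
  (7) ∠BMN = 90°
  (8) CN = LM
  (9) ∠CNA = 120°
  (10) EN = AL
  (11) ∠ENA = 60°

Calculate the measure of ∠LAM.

Step 1: By the law of cosines on triangle ALM: AM² = 9² + 9² − 2·9·9·cos(60°) = 81, so AM = 9.
Step 2: By the inverse law of cosines on triangle LAM: cos(∠LAM) = (9² + 9² − 9²) / (2·9·9) = 81/162 = 0.5, so ∠LAM = 60°.

Therefore, the measure of angle ∠LAM = 60°.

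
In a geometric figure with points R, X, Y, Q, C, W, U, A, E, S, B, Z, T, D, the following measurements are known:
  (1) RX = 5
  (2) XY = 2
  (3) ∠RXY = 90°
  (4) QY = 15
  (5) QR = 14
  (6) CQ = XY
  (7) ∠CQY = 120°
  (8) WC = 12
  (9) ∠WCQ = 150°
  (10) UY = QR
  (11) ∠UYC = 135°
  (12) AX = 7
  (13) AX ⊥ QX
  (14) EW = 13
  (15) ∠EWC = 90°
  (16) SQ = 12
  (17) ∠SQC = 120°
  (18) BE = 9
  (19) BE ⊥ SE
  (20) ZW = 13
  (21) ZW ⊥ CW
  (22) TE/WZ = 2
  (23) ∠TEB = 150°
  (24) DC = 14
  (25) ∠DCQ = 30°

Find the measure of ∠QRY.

Step 1: By the law of cosines on triangle RXY: RY² = 5² + 2² − 2·5·2·cos(90°) = 29, so RY = √29.
Step 2: By the inverse law of cosines on triangle QRY: cos(∠QRY) = (14² + √29² − 15²) / (2·14·√29) = 0/150.78 = 0, so ∠QRY = 90°.

Therefore, the measure of angle ∠QRY = 90°.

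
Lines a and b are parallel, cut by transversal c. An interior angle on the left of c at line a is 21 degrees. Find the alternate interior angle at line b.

Alternate interior angles formed by parallel lines and a transversal are equal.
The given angle is 21 degrees.
The alternate interior angle = 21 degrees.

21 degrees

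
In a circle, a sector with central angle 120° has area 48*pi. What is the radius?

Sector area A = πr² × θ/360, so r² = 360A / (πθ).
r² = 360 × 48*pi / (π × 120)
r² = 144
r = 12

12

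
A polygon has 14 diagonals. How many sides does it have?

Using d = n(n - 3)/2, we solve 14 = n(n - 3)/2.
So n(n - 3) = 28.
Testing n = 7: 7 * 4 = 28 = 28. Correct.
The polygon has 7 sides.

7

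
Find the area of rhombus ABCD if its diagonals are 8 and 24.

The diagonals of a rhombus divide it into four right triangles.
Each triangle has legs 8/ 2 = 4 and 24/2 = 12, so each has area (1/2)*4*12 = 24.
Four such triangles give total area = (d1 * d2) / 2 = 96.

96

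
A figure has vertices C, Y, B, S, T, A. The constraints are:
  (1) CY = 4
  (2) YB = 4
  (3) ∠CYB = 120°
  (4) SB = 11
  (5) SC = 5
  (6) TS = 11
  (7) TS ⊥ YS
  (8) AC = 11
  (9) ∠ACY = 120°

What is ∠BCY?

Step 1: By the law of cosines on triangle CYB: CB² = 4² + 4² − 2·4·4·cos(120°) = 48, so CB = 4·√3.
Step 2: By the inverse law of cosines on triangle BCY: cos(∠BCY) = ((4·√3)² + 4² − 4²) / (2·4·√3·4) = 48/55.43 = 0.866, so ∠BCY = 30°.

Therefore, the measure of angle ∠BCY = 30°.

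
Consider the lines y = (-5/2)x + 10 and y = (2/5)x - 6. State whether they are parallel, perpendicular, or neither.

Slope of line 1: m1 = -5/2
Slope of line 2: m2 = 2/5
m1 * m2 = -1, so perpendicular.

Perpendicular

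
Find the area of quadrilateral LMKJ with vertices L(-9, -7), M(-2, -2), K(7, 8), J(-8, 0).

The Shoelace formula works by pairing each vertex with the next (cycling back to the first).
For each pair, compute x_i*y_(i+1) - x_(i+1)*y_i:
  (-9*-2 - -2*-7) = 4
  (-2*8 - 7*-2) = -2
  (7*0 - -8*8) = 64
  (-8*-7 - -9*0) = 56
Taking half the absolute value of the total: Area = (1/2)(122) = 61.

61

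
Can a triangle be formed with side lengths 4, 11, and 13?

Sort the sides: 4, 11, 13.
It suffices to check that the sum of the two smallest exceeds the largest:
4 + 11 = 15 > 13. ✓
Yes, a valid triangle can be formed.

Yes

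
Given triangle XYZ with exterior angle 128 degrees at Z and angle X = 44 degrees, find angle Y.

angle Y = 128 - 44 = 84 degrees (exterior angle theorem).

84 degrees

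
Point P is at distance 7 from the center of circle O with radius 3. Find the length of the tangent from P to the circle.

tangent = √(d² - r²) = √(7² - 3²) = √(49 - 9) = √40 = 2*sqrt(10)

2*sqrt(10)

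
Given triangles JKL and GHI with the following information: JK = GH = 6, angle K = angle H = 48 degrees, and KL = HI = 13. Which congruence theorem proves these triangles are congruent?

The given information matches SAS: Two pairs of corresponding sides and the included angle are equal (Side-Angle-Side).

SAS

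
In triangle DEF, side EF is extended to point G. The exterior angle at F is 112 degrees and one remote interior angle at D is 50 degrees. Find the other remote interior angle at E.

angle E = 112 - 50 = 62 degrees (exterior angle theorem).

62 degrees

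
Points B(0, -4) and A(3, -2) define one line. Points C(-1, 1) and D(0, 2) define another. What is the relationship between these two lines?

Slope of line 1: m1 = (-2 - -4)/(3 - 0) = 2/3 = 2/3
Slope of line 2: m2 = (2 - 1)/(0 - -1) = 1/1 = 1
m1 != m2 and m1*m2 = 2/3 != -1. Neither.

Neither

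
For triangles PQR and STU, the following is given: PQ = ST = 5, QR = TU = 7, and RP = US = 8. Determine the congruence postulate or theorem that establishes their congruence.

Consider the given information: PQ = ST = 5, QR = TU = 7, and RP = US = 8
This is not SAS or ASA: SAS requires two sides and the included angle between them. ASA requires two angles and the side between them.
The correct criterion is SSS. All three pairs of corresponding sides are equal (Side-Side-Side).

SSS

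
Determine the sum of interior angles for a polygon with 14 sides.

The sum of interior angles of an n-sided polygon is (n - 2) * 180.
For n = 14: (14 - 2) * 180 = 12 * 180 = 2160 degrees.

2160 degrees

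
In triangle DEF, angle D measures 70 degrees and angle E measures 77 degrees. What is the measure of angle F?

The interior angles sum to 180°: angle F = 180 - 70 - 77 = 33°.
The triangle is acute (angles 70°, 77°, 33°).

33 degrees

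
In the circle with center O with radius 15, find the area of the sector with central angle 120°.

Sector area = πr² × θ/360
= π × 15² × 1/3
= π × 225 × 1/3
= 75*pi

75*pi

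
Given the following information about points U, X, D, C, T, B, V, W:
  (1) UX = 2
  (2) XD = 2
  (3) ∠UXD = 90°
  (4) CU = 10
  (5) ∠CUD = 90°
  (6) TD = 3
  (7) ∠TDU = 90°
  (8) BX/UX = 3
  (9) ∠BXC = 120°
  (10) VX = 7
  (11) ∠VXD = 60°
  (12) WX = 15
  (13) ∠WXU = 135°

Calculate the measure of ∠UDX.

Step 1: By the law of cosines on triangle DXU: DU² = 2² + 2² − 2·2·2·cos(90°) = 8, so DU = 2·√2.
Step 2: By the inverse law of cosines on triangle UDX: cos(∠UDX) = ((2·√2)² + 2² − 2²) / (2·2·√2·2) = 8/11.31 = 0.7071, so ∠UDX = 45°.

Therefore, the measure of angle ∠UDX = 45°.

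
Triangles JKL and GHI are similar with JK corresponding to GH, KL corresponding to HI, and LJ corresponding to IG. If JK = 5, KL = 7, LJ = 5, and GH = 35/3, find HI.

Similar triangles have proportional sides. Setting up the proportion:
GH / JK = HI / KL
35/3 / 5 = HI / 7
HI = 7 * 35/3 / 5 = 49/3.

49/3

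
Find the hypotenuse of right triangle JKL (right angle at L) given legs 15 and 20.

JK = sqrt(15^2 + 20^2) = sqrt(625) = 25

25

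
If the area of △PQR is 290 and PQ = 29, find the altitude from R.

height = 2 * 290 / 29 = 20

20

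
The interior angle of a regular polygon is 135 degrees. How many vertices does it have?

The exterior angle is the supplement of the interior angle: 180 - 135 = 45 degrees.
Since the exterior angles of any convex polygon sum to 360 degrees, the number of sides is 360 / 45 = 8.

8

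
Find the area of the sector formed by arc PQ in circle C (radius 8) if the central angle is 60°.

Sector area = πr² × θ/360
= π × 8² × 1/6
= π × 64 × 1/6
= 32*pi/3

32*pi/3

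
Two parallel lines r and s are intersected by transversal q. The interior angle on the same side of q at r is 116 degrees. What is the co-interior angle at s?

Co-interior angles sum to 180: 180 - 116 = 64 degrees.

64 degrees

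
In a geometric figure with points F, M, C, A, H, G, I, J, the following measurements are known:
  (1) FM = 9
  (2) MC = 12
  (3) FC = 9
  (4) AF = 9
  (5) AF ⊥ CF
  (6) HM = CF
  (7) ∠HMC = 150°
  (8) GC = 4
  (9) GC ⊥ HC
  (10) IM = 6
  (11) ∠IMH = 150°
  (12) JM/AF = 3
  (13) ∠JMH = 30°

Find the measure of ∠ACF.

Step 1: By the law of cosines on triangle CFA: CA² = 9² + 9² − 2·9·9·cos(90°) = 162, so CA = 9·√2.
Step 2: By the inverse law of cosines on triangle ACF: cos(∠ACF) = ((9·√2)² + 9² − 9²) / (2·9·√2·9) = 162/229.1 = 0.7071, so ∠ACF = 45°.

Therefore, the measure of angle ∠ACF = 45°.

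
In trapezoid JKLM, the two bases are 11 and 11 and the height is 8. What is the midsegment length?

The midsegment of a trapezoid = (base1 + base2) / 2
midsegment = (11 + 11) / 2
midsegment = 22 / 2
midsegment = 11

11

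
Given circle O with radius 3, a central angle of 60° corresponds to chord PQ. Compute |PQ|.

Chord length = 2r sin(θ/2)
= 2 × 3 × sin(60°/2)
= 2 × 3 × sin(30°)
= 3

3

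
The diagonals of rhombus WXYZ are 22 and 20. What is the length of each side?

The diagonals of a rhombus bisect each other at right angles.
Half-diagonals: 22/2 = 11 and 20/2 = 10
side = sqrt(11^2 + 10^2)
side = sqrt(121 + 100)
side = sqrt(221)

sqrt(221)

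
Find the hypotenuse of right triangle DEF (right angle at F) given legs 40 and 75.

DE = sqrt(40^2 + 75^2) = sqrt(7225) = 85

85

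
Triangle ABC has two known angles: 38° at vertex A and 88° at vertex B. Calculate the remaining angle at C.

The interior angles sum to 180°: angle C = 180 - 38 - 88 = 54°.
The triangle is acute (angles 38°, 88°, 54°).

54 degrees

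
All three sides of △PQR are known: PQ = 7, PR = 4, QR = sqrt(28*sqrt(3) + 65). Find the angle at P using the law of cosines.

By the inverse law of cosines: cos(P) = (PQ² + PR² - QR²) / (2 × PQ × PR)
cos(P) = (7² + 4² - (sqrt(28*sqrt(3) + 65))²) / (2 × 7 × 4)
cos(P) = (49 + 16 - (28*sqrt(3) + 65)) / 56
cos(P) = -sqrt(3)/2
P = arccos(-sqrt(3)/2) = 150°

150°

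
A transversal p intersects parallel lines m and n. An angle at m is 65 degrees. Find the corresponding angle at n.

Corresponding angles formed by parallel lines and a transversal are equal.
The given angle is 65 degrees.
The corresponding angle = 65 degrees.

65 degrees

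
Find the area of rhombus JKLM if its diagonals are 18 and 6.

Area = (18 * 6) / 2 = 108 / 2 = 54

54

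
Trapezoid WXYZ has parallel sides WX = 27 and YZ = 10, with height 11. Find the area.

A trapezoid's area equals the midsegment times the height.
The midsegment is (27 + 10) / 2 = 37/2.
Area = 37/2 * 11 = 407/2.

407/2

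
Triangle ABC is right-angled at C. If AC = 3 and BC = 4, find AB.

AB = sqrt(3^2 + 4^2) = sqrt(25) = 5

5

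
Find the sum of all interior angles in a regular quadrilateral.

The sum of interior angles of an n-sided polygon is (n - 2) * 180.
For n = 4: (4 - 2) * 180 = 2 * 180 = 360 degrees.

360 degrees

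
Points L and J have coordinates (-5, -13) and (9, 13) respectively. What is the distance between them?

d = sqrt((9 - -5)^2 + (13 - -13)^2)
d = sqrt(14^2 + 26^2)
d = sqrt(196 + 676)
d = sqrt(872) = 2*sqrt(218)

2*sqrt(218)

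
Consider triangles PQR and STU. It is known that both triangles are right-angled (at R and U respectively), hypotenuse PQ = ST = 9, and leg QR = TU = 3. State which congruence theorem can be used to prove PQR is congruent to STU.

The given information provides:
both triangles are right-angled (at R and U respectively), hypotenuse PQ = ST = 9, and leg QR = TU = 3
This matches the HL congruence theorem.
The hypotenuse and one leg of two right triangles are equal (Hypotenuse-Leg).

HL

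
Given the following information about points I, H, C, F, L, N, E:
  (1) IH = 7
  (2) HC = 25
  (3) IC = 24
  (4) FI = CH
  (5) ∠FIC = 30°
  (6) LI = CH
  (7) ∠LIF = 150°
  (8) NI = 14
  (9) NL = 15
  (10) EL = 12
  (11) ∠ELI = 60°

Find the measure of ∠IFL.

From the given relations: FI = CH = 25; LI = CH = 25.
Step 1: By the law of cosines on triangle FIL: FL² = 25² + 25² − 2·25·25·cos(150°) = 2332.53, so FL ≈ 48.3.
Step 2: By the inverse law of cosines on triangle IFL: cos(∠IFL) = (25² + 48.3² − 25²) / (2·25·48.3) = 2332.53/2414.81 = 0.9659, so ∠IFL = 15°.

Therefore, the measure of angle ∠IFL = 15°.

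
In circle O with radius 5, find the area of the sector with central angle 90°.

Sector area = π(5²)(1/4) = 25*pi/4

25*pi/4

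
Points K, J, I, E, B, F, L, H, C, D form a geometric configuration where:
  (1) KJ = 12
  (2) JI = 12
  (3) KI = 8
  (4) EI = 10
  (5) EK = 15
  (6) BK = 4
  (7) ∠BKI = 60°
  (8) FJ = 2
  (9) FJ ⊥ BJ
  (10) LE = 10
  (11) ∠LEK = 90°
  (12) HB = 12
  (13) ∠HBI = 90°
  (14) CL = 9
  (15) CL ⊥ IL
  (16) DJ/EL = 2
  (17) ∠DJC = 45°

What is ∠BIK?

Step 1: By the law of cosines on triangle IKB: IB² = 8² + 4² − 2·8·4·cos(60°) = 48, so IB = 4·√3.
Step 2: By the inverse law of cosines on triangle BIK: cos(∠BIK) = ((4·√3)² + 8² − 4²) / (2·4·√3·8) = 96/110.85 = 0.866, so ∠BIK = 30°.

Therefore, the measure of angle ∠BIK = 30°.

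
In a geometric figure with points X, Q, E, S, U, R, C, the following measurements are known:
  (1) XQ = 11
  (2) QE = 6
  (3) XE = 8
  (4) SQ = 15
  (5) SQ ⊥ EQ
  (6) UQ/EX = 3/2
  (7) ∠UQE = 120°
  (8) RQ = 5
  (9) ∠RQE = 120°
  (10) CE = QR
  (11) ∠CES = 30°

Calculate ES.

Step 1: By the law of cosines on triangle EQS: ES² = 6² + 15² − 2·6·15·cos(90°) = 261, so ES = 3·√29.

Therefore, the length of ES = 3·√29.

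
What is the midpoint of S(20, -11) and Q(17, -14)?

M = ((x₁ + x₂)/2, (y₁ + y₂)/2)
= ((20 + 17)/2, (-11 + -14)/2)
= (37/2, -25/2) = (37/2, -25/2)

(37/2, -25/2)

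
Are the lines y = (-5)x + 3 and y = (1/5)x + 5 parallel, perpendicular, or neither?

Slope of line 1: m1 = -5
Slope of line 2: m2 = 1/5
m1 * m2 = (-5) * (1/5) = -1 = -1, so the lines are perpendicular.

Perpendicular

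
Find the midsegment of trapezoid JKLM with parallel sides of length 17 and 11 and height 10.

The midsegment of a trapezoid = (base1 + base2) / 2
midsegment = (17 + 11) / 2
midsegment = 28 / 2
midsegment = 14

14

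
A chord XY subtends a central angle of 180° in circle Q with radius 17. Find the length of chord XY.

Drop a perpendicular from the center to the chord, bisecting both the chord and the central angle.
Each half-chord = r sin(θ/2) = 17 sin(90°).
The full chord = 2 × 17 × sin(90°) = 34.

34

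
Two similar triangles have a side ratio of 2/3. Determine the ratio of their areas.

The ratio of areas of similar triangles equals the square of the side ratio.
Side ratio = 2:3
Area ratio = (2/3)^2 = 4/9 = 4:9

4:9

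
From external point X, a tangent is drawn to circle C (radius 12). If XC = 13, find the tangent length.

tangent = √(d² - r²) = √(13² - 12²) = √(169 - 144) = √25 = 5

5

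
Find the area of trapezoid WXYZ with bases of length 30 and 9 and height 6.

Area of a trapezoid = (base1 + base2) * height / 2
Area = (30 + 9) * 6 / 2
Area = 39 * 6 / 2
Area = 234 / 2
Area = 117

117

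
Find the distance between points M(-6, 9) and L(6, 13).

The horizontal distance is |6 - -6| = 12 and the vertical distance is |13 - 9| = 4.
By the Pythagorean theorem, d = sqrt(12^2 + 4^2) = sqrt(160) = 4*sqrt(10).

4*sqrt(10)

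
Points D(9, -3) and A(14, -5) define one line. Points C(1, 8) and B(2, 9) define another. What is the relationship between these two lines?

Slope of line 1: m1 = (-5 - -3)/(14 - 9) = -2/5 = -2/5
Slope of line 2: m2 = (9 - 8)/(2 - 1) = 1/1 = 1
m1 != m2 (-2/5 != 1), so not parallel.
m1 * m2 = (-2/5) * (1) = -2/5 != -1, so not perpendicular.
The lines are neither parallel nor perpendicular.

Neither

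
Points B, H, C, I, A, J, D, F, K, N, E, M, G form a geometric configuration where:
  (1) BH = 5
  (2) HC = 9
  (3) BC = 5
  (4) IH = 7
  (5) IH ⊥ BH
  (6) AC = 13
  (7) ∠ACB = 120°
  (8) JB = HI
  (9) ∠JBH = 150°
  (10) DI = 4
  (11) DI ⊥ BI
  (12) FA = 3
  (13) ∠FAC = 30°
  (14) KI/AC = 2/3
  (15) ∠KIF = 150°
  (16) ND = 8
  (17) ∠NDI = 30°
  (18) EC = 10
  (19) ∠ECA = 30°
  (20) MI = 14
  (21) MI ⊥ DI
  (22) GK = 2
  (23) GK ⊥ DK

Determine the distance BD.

Step 1: By the law of cosines on triangle BHI: BI² = 5² + 7² − 2·5·7·cos(90°) = 74, so BI = √74.
Step 2: By the law of cosines on triangle BID: BD² = √74² + 4² − 2·√74·4·cos(90°) = 90, so BD = 3·√10.

Therefore, the length of BD = 3·√10.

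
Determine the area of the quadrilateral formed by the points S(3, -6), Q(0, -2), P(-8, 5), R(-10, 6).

Using the Shoelace formula for a quadrilateral (vertices in order):
Area = (1/2)|sum of (x_i * y_(i+1) - x_(i+1) * y_i)|
Terms: (3*-2 - 0*-6) = -6, (0*5 - -8*-2) = -16, (-8*6 - -10*5) = 2, (-10*-6 - 3*6) = 42
Sum = 22
Area = (1/2)(22) = 11

11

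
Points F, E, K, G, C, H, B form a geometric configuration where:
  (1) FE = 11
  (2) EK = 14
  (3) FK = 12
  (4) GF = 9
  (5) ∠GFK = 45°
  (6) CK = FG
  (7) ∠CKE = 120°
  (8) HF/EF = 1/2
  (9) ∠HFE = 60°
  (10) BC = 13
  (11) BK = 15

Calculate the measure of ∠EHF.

From the given relations: HF = 1/2·EF = 1/2·11 ≈ 5.5.
Step 1: By the law of cosines on triangle HFE: HE² = 5.5² + 11² − 2·5.5·11·cos(60°) = 90.75, so HE ≈ 9.53.
Step 2: By the inverse law of cosines on triangle EHF: cos(∠EHF) = (9.53² + 5.5² − 11²) / (2·9.53·5.5) = 0/104.79 = 0, so ∠EHF = 90°.

Therefore, the measure of angle ∠EHF = 90°.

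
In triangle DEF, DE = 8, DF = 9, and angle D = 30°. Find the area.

When two sides and the included angle are known, the area formula is (1/2)ab sin(C).
The height from one side to the opposite vertex is 9 sin(30°) = 9/2.
Area = (1/2) * 8 * 9/2 = 18.

18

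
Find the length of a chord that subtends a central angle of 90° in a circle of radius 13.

Chord length = 2r sin(θ/2)
= 2 × 13 × sin(90°/2)
= 2 × 13 × sin(45°)
= 13*sqrt(2)

13*sqrt(2)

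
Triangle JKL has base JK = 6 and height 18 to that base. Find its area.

Area = (1/2) * base * height
Area = (1/2) * 6 * 18
Area = 54

54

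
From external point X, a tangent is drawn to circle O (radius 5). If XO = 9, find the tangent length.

tangent = √(d² - r²) = √(9² - 5²) = √(81 - 25) = √56 = 2*sqrt(14)

2*sqrt(14)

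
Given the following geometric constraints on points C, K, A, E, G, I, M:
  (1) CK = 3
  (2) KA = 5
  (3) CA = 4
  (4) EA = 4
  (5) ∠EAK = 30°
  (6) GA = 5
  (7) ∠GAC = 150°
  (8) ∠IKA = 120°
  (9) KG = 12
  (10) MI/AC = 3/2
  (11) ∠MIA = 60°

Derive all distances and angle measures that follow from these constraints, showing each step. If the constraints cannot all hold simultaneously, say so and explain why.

These constraints are not satisfiable: by the triangle inequality in triangle AKG, (2) KA = 5 and (6) GA = 5 force KG ≤ 5 + 5 = 10, but (9) says KG = 12. No planar figure meets all of them, so nothing further can be derived.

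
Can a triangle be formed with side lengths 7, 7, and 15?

No.
The triangle inequality is violated: 7 + 7 = 14 ≤ 15.
These lengths cannot form a triangle.

No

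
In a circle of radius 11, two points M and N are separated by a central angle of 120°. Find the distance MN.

Chord = 2(11) sin(60°) = 11*sqrt(3)

11*sqrt(3)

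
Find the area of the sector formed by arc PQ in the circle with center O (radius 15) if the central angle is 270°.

The full circle has area πr² = π(15)² = 225*pi.
The sector covers 270° out of 360°, a fraction of 3/4.
Sector area = 225*pi × 3/4 = 675*pi/4.

675*pi/4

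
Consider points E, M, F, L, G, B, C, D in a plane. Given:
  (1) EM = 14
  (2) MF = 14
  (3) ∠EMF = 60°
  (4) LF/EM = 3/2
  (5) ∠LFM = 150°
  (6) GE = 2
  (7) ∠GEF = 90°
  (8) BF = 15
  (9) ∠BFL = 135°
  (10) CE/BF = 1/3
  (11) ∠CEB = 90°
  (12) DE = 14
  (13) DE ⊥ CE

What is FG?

Step 1: By the law of cosines on triangle EMF: EF² = 14² + 14² − 2·14·14·cos(60°) = 196, so EF = 14.
Step 2: By the law of cosines on triangle FEG: FG² = 14² + 2² − 2·14·2·cos(90°) = 200, so FG = 10·√2.

Therefore, the length of FG = 10·√2.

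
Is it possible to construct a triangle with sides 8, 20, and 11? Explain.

The longest side is 20. The other two sides sum to 8 + 11 = 19.
Since 19 ≤ 20, the two shorter sides cannot reach around to close the triangle.

No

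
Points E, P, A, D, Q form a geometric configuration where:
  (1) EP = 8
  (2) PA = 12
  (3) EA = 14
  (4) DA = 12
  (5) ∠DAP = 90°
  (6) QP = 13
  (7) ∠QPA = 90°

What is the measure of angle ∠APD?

Step 1: By the law of cosines on triangle PAD: PD² = 12² + 12² − 2·12·12·cos(90°) = 288, so PD = 12·√2.
Step 2: By the inverse law of cosines on triangle APD: cos(∠APD) = (12² + (12·√2)² − 12²) / (2·12·12·√2) = 288/407.29 = 0.7071, so ∠APD = 45°.

Therefore, the measure of angle ∠APD = 45°.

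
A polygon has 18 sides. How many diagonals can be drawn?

Total line segments between 18 vertices = C(18,2) = 153.
Subtract the 18 sides: 153 - 18 = 135 diagonals.

135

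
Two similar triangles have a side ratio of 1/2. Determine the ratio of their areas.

Area scales with the square of linear dimensions. If every length is multiplied by 1/2, then the area is multiplied by (1/2)^2 = 1/4.
The area ratio is 1:4.

1:4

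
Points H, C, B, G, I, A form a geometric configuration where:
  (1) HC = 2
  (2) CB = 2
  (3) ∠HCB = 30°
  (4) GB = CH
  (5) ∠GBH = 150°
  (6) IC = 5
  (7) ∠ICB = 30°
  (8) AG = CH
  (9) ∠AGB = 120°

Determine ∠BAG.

From the given relations: AG = CH = 2; GB = CH = 2.
Step 1: By the law of cosines on triangle AGB: AB² = 2² + 2² − 2·2·2·cos(120°) = 12, so AB = 2·√3.
Step 2: By the inverse law of cosines on triangle BAG: cos(∠BAG) = ((2·√3)² + 2² − 2²) / (2·2·√3·2) = 12/13.86 = 0.866, so ∠BAG = 30°.

Therefore, the measure of angle ∠BAG = 30°.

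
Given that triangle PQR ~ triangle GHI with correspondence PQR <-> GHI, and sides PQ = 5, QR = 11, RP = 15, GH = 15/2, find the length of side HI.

Since the triangles are similar, the ratio of corresponding sides is constant.
Scale factor k = GH / PQ = 15/2 / 5 = 3/2
HI = k * QR = 3/2 * 11 = 33/2

33/2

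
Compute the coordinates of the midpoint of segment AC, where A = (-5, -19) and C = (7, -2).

The midpoint is the point halfway along the segment.
Move half the horizontal distance: -5 + (7 - -5)/2 = -5 + 12/2 = 1
Move half the vertical distance: -19 + (-2 - -19)/2 = -19 + 17/2 = -21/2
Midpoint = (1, -21/2)

(1, -21/2)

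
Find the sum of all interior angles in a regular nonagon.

The sum of interior angles of an n-sided polygon is (n - 2) * 180.
For n = 9: (9 - 2) * 180 = 7 * 180 = 1260 degrees.

1260 degrees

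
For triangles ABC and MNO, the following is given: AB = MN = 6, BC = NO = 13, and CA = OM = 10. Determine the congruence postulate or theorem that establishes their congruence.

The given information provides:
AB = MN = 6, BC = NO = 13, and CA = OM = 10
This matches the SSS congruence theorem.
All three pairs of corresponding sides are equal (Side-Side-Side).

SSS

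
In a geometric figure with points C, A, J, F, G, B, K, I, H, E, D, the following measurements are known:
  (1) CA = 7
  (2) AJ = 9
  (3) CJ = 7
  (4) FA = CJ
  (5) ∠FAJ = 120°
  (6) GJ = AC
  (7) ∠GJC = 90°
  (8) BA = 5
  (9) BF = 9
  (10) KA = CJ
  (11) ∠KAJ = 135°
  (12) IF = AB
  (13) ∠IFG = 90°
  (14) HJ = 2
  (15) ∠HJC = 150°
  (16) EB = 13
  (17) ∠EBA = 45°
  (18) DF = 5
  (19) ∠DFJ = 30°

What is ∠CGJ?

From the given relations: GJ = AC = 7.
Step 1: By the law of cosines on triangle GJC: GC² = 7² + 7² − 2·7·7·cos(90°) = 98, so GC = 7·√2.
Step 2: By the inverse law of cosines on triangle CGJ: cos(∠CGJ) = ((7·√2)² + 7² − 7²) / (2·7·√2·7) = 98/138.59 = 0.7071, so ∠CGJ = 45°.

Therefore, the measure of angle ∠CGJ = 45°.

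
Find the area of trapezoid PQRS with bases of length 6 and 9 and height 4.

A trapezoid's area equals the midsegment times the height.
The midsegment is (6 + 9) / 2 = 15/2.
Area = 15/2 * 4 = 30.

30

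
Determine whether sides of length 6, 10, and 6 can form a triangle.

Sort the sides: 6, 6, 10.
It suffices to check that the sum of the two smallest exceeds the largest:
6 + 6 = 12 > 10. ✓
Yes, a valid triangle can be formed.

Yes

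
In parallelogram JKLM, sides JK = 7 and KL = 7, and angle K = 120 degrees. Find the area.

The area of a parallelogram equals the product of two adjacent sides times the sine of the included angle.
This is because the height equals 7 * sin(120°) = 7*sqrt(3)/2.
Area = 7 * 7*sqrt(3)/2 = 49*sqrt(3)/2

49*sqrt(3)/2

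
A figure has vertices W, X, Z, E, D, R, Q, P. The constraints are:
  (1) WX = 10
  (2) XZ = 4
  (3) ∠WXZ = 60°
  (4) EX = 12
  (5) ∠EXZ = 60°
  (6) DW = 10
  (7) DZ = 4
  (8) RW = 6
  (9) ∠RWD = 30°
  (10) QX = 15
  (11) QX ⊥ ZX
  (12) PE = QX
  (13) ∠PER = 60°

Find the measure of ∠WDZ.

Step 1: By the law of cosines on triangle WXZ: WZ² = 10² + 4² − 2·10·4·cos(60°) = 76, so WZ = 2·√19.
Step 2: By the inverse law of cosines on triangle WDZ: cos(∠WDZ) = (10² + 4² − (2·√19)²) / (2·10·4) = 40/80 = 0.5, so ∠WDZ = 60°.

Therefore, the measure of angle ∠WDZ = 60°.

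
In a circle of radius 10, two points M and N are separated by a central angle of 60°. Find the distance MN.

Drop a perpendicular from the center to the chord, bisecting both the chord and the central angle.
Each half-chord = r sin(θ/2) = 10 sin(30°).
The full chord = 2 × 10 × sin(30°) = 10.

10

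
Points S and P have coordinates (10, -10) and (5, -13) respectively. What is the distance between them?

d = sqrt((-5)^2 + (-3)^2) = sqrt(34)

sqrt(34)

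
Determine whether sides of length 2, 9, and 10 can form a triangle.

For three segments to close into a triangle, no single side can be as long as the other two combined.
The longest side is 10, and 2 + 9 = 11 > 10.
A triangle can be formed.

Yes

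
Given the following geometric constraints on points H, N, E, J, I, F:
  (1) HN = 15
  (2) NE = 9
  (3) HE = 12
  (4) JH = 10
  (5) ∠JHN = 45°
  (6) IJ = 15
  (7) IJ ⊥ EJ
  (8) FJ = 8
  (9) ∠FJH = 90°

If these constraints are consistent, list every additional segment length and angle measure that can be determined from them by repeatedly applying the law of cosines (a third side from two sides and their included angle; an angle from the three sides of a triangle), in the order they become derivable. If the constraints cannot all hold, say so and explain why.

The constraints are consistent. Derivable facts, in order:
After 1 step:
- HF = 2·√41
- NJ ≈ 10.62
- ∠EHN = 36.87°
- ∠ENH = 53.13°
- ∠HEN = 90°
After 2 steps:
- ∠FHJ = 38.66°
- ∠HFJ = 51.34°
- ∠HJN = 93.27°
- ∠HNJ = 41.73°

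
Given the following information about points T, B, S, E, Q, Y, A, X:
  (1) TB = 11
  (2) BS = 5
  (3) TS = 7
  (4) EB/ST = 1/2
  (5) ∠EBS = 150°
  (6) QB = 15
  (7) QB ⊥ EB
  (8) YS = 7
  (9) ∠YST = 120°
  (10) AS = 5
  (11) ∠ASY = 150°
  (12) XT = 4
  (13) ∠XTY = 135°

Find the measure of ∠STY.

Step 1: By the law of cosines on triangle TSY: TY² = 7² + 7² − 2·7·7·cos(120°) = 147, so TY = 7·√3.
Step 2: By the inverse law of cosines on triangle STY: cos(∠STY) = (7² + (7·√3)² − 7²) / (2·7·7·√3) = 147/169.74 = 0.866, so ∠STY = 30°.

Therefore, the measure of angle ∠STY = 30°.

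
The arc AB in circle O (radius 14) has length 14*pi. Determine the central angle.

Arc length L = 2πr × θ/360, so θ = 360L / (2πr).
θ = 360 × 14*pi / (2π × 14)
θ = 180°
θ = 180°

180°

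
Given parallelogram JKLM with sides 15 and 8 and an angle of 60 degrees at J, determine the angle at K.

Opposite sides of a parallelogram are parallel, so consecutive angles form co-interior angles on a transversal.
Co-interior angles sum to 180°, giving angle K = 180 - 60 = 120 degrees.

120 degrees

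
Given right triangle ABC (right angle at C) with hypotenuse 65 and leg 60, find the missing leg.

BC = sqrt(65^2 - 60^2) = sqrt(625) = 25

25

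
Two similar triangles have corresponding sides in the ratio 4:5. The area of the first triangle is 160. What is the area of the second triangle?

The ratio of areas of similar triangles = (side ratio)^2.
Side ratio = 4:5, so area ratio = 16:25.
Area of the second triangle / Area of the first triangle = 25/16
Area of the second triangle = 160 * 25/16 = 250

250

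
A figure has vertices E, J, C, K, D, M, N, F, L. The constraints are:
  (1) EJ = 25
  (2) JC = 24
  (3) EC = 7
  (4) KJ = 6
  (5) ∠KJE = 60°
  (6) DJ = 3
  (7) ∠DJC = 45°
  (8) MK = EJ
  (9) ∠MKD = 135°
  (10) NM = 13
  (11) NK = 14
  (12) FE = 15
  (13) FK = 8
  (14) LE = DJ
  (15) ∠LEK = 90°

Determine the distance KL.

From the given relations: LE = DJ = 3.
Step 1: By the law of cosines on triangle EJK: EK² = 25² + 6² − 2·25·6·cos(60°) = 511, so EK ≈ 22.61.
Step 2: By the law of cosines on triangle KEL: KL² = 22.61² + 3² − 2·22.61·3·cos(90°) = 520, so KL = 2·√130.

Therefore, the length of KL = 2·√130.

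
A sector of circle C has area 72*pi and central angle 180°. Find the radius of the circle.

The sector covers 180°/360° = 1/2 of the full circle.
Full circle area = 72*pi / 1/2 = 144*pi.
Since full area = πr², we get r² = 144*pi/π = 144, so r = 12.

12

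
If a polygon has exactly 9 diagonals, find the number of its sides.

Using d = n(n - 3)/2, we solve 9 = n(n - 3)/2.
So n(n - 3) = 18.
Testing n = 6: 6 * 3 = 18 = 18. Correct.
The polygon has 6 sides.

6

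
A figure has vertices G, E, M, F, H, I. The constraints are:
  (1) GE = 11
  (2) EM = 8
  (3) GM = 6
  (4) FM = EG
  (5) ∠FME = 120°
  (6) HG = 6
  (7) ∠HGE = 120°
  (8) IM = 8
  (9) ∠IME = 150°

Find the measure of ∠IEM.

Step 1: By the law of cosines on triangle EMI: EI² = 8² + 8² − 2·8·8·cos(150°) = 238.85, so EI ≈ 15.45.
Step 2: By the inverse law of cosines on triangle IEM: cos(∠IEM) = (15.45² + 8² − 8²) / (2·15.45·8) = 238.85/247.28 = 0.9659, so ∠IEM = 15°.

Therefore, the measure of angle ∠IEM = 15°.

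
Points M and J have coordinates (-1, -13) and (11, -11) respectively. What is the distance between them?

d = sqrt((12)^2 + (2)^2) = sqrt(148) = 2*sqrt(37)

2*sqrt(37)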